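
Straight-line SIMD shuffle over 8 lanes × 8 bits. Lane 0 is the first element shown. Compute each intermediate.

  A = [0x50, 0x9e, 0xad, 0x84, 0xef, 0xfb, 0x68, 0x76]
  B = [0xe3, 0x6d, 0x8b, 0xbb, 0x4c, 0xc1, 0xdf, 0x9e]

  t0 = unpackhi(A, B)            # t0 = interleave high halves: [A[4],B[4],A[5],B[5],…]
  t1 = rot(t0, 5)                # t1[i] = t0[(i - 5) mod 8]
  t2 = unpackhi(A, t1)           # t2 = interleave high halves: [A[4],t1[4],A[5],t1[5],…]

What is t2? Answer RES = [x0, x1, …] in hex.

→ t0 |ef|4c|fb|c1|68|df|76|9e|
→ t1 |c1|68|df|76|9e|ef|4c|fb|
→ t2 |ef|9e|fb|ef|68|4c|76|fb|

RES = [ 0xef  0x9e  0xfb  0xef  0x68  0x4c  0x76  0xfb ]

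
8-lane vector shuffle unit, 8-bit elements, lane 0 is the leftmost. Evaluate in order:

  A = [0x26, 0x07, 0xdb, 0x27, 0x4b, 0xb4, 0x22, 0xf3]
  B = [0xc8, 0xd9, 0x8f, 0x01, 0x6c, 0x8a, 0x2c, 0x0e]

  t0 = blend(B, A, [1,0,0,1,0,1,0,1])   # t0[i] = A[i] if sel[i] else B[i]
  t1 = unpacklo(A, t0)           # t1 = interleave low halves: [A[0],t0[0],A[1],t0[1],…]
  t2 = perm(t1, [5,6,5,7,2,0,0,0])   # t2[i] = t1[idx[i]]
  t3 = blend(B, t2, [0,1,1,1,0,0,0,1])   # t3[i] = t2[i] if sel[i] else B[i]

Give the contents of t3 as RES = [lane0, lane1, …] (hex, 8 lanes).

RES = [0xc8, 0x27, 0x8f, 0x27, 0x6c, 0x8a, 0x2c, 0x26]

t0 = [0x26, 0xd9, 0x8f, 0x27, 0x6c, 0xb4, 0x2c, 0xf3]
t1 = [0x26, 0x26, 0x07, 0xd9, 0xdb, 0x8f, 0x27, 0x27]
t2 = [0x8f, 0x27, 0x8f, 0x27, 0x07, 0x26, 0x26, 0x26]
t3 = [0xc8, 0x27, 0x8f, 0x27, 0x6c, 0x8a, 0x2c, 0x26]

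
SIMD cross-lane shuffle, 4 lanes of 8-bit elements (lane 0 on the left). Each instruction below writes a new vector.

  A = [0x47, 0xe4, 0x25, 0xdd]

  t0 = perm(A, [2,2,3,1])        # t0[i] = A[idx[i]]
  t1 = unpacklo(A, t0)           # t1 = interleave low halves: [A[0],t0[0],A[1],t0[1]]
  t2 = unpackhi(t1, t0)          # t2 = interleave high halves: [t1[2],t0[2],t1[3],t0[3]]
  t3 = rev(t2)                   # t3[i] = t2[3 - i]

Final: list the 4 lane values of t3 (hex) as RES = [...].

RES = [ 0xe4  0x25  0xdd  0xe4 ]

  t0: 25 25 dd e4
  t1: 47 25 e4 25
  t2: e4 dd 25 e4
  t3: e4 25 dd e4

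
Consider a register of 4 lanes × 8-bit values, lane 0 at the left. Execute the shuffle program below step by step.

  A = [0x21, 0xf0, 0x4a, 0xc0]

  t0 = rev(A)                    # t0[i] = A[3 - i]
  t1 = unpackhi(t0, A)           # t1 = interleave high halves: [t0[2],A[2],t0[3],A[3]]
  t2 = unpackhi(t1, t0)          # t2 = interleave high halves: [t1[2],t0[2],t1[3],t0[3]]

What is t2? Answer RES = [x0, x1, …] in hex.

RES = [0x21, 0xf0, 0xc0, 0x21]

  t0: c0 4a f0 21
  t1: f0 4a 21 c0
  t2: 21 f0 c0 21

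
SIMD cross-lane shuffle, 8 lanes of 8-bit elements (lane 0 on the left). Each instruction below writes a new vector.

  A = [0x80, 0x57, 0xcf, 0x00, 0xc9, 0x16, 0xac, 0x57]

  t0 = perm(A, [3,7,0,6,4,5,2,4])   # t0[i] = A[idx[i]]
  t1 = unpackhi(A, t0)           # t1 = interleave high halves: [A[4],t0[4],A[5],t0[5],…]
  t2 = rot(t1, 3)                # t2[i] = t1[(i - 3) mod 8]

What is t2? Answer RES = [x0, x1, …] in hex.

RES = [ 0xcf  0x57  0xc9  0xc9  0xc9  0x16  0x16  0xac ]

  t0: 00 57 80 ac c9 16 cf c9
  t1: c9 c9 16 16 ac cf 57 c9
  t2: cf 57 c9 c9 c9 16 16 ac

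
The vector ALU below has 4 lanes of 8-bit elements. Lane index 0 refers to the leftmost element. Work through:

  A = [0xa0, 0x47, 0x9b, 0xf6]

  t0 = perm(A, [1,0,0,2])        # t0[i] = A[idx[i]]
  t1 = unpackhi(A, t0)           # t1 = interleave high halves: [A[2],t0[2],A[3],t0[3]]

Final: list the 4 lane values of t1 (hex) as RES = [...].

  t0: 47 a0 a0 9b
  t1: 9b a0 f6 9b

RES = [ 0x9b  0xa0  0xf6  0x9b ]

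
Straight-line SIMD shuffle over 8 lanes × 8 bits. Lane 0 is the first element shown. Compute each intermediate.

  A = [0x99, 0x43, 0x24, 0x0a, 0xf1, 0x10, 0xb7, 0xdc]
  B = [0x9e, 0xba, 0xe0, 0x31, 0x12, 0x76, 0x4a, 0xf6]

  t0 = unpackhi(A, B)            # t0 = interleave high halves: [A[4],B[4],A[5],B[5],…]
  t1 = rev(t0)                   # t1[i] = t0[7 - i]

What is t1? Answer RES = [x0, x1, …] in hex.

RES = [0xf6, 0xdc, 0x4a, 0xb7, 0x76, 0x10, 0x12, 0xf1]

t0 = [0xf1, 0x12, 0x10, 0x76, 0xb7, 0x4a, 0xdc, 0xf6]
t1 = [0xf6, 0xdc, 0x4a, 0xb7, 0x76, 0x10, 0x12, 0xf1]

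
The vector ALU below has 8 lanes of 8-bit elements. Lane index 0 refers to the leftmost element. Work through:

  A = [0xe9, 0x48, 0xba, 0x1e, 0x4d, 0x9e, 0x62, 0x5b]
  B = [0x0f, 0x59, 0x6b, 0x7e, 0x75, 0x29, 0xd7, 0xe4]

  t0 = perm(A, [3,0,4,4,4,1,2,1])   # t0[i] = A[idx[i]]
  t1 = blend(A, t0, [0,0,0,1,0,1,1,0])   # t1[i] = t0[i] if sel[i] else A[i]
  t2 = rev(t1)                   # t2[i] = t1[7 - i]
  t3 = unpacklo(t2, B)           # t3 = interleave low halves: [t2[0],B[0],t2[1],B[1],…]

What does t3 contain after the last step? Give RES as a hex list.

t0 = [0x1e, 0xe9, 0x4d, 0x4d, 0x4d, 0x48, 0xba, 0x48]
t1 = [0xe9, 0x48, 0xba, 0x4d, 0x4d, 0x48, 0xba, 0x5b]
t2 = [0x5b, 0xba, 0x48, 0x4d, 0x4d, 0xba, 0x48, 0xe9]
t3 = [0x5b, 0x0f, 0xba, 0x59, 0x48, 0x6b, 0x4d, 0x7e]

RES = [0x5b, 0x0f, 0xba, 0x59, 0x48, 0x6b, 0x4d, 0x7e]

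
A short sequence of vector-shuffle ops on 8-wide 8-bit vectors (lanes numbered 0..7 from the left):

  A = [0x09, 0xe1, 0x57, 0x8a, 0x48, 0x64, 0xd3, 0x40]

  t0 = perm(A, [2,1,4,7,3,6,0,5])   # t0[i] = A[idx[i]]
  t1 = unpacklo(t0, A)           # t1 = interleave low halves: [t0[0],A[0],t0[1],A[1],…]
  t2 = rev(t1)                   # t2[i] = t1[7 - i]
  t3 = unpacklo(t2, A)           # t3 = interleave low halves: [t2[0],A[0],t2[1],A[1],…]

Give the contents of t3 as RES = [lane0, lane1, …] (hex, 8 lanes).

RES = [ 0x8a  0x09  0x40  0xe1  0x57  0x57  0x48  0x8a ]

t0 = [0x57, 0xe1, 0x48, 0x40, 0x8a, 0xd3, 0x09, 0x64]
t1 = [0x57, 0x09, 0xe1, 0xe1, 0x48, 0x57, 0x40, 0x8a]
t2 = [0x8a, 0x40, 0x57, 0x48, 0xe1, 0xe1, 0x09, 0x57]
t3 = [0x8a, 0x09, 0x40, 0xe1, 0x57, 0x57, 0x48, 0x8a]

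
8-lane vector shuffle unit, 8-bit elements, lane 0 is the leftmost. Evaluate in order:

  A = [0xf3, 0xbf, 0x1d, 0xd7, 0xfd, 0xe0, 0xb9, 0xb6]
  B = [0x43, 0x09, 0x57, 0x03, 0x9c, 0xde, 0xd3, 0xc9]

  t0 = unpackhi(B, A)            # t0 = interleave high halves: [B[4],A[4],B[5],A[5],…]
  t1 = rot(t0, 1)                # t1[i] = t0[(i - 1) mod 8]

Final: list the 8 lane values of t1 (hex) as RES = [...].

→ t0 |9c|fd|de|e0|d3|b9|c9|b6|
→ t1 |b6|9c|fd|de|e0|d3|b9|c9|

RES = [ 0xb6  0x9c  0xfd  0xde  0xe0  0xd3  0xb9  0xc9 ]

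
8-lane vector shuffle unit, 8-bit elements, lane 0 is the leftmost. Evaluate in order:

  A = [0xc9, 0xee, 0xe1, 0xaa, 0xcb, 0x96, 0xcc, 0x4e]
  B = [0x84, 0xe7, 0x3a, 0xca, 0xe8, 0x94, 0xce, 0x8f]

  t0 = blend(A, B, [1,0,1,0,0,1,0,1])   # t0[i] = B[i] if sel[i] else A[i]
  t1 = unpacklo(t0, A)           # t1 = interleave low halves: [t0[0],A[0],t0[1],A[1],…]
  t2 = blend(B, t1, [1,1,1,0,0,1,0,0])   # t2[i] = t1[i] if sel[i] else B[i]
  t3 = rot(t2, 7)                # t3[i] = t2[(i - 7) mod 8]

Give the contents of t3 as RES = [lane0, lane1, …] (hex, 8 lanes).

→ t0 |84|ee|3a|aa|cb|94|cc|8f|
→ t1 |84|c9|ee|ee|3a|e1|aa|aa|
→ t2 |84|c9|ee|ca|e8|e1|ce|8f|
→ t3 |c9|ee|ca|e8|e1|ce|8f|84|

RES = [ 0xc9  0xee  0xca  0xe8  0xe1  0xce  0x8f  0x84 ]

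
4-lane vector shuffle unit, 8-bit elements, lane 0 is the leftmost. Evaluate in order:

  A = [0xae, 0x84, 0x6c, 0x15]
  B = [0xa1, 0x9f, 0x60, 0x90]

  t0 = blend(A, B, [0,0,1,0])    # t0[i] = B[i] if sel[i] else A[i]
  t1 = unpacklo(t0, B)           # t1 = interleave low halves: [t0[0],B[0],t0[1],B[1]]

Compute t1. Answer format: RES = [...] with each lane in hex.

t0 = [0xae, 0x84, 0x60, 0x15]
t1 = [0xae, 0xa1, 0x84, 0x9f]

RES = [ 0xae  0xa1  0x84  0x9f ]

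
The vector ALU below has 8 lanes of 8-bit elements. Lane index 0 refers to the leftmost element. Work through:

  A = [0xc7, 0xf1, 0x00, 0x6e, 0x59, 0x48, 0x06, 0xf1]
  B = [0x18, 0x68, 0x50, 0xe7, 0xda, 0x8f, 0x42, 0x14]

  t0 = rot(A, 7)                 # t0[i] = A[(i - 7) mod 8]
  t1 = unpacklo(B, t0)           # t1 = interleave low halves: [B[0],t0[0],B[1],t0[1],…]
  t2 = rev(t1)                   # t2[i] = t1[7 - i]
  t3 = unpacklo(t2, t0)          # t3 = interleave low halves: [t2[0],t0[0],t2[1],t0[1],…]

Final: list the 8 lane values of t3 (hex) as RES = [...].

→ t0 |f1|00|6e|59|48|06|f1|c7|
→ t1 |18|f1|68|00|50|6e|e7|59|
→ t2 |59|e7|6e|50|00|68|f1|18|
→ t3 |59|f1|e7|00|6e|6e|50|59|

RES = [0x59, 0xf1, 0xe7, 0x00, 0x6e, 0x6e, 0x50, 0x59]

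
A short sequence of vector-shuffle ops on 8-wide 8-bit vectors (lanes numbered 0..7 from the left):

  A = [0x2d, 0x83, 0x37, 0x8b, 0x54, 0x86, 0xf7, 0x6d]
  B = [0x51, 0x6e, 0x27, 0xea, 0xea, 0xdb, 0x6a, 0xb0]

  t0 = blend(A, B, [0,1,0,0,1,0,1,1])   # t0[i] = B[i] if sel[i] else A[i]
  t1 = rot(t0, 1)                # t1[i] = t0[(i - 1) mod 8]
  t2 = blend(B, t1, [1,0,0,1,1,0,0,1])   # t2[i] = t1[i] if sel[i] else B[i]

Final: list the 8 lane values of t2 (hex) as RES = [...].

RES = [0xb0, 0x6e, 0x27, 0x37, 0x8b, 0xdb, 0x6a, 0x6a]

t0 = [0x2d, 0x6e, 0x37, 0x8b, 0xea, 0x86, 0x6a, 0xb0]
t1 = [0xb0, 0x2d, 0x6e, 0x37, 0x8b, 0xea, 0x86, 0x6a]
t2 = [0xb0, 0x6e, 0x27, 0x37, 0x8b, 0xdb, 0x6a, 0x6a]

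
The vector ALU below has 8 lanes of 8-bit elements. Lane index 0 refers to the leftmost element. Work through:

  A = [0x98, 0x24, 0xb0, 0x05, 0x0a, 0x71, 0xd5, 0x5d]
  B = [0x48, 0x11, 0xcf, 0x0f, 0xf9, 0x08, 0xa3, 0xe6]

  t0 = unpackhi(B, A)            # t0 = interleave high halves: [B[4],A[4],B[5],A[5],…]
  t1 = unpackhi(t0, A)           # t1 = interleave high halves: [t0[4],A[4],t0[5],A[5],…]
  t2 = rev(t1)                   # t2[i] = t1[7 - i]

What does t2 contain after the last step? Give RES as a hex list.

  t0: f9 0a 08 71 a3 d5 e6 5d
  t1: a3 0a d5 71 e6 d5 5d 5d
  t2: 5d 5d d5 e6 71 d5 0a a3

RES = [ 0x5d  0x5d  0xd5  0xe6  0x71  0xd5  0x0a  0xa3 ]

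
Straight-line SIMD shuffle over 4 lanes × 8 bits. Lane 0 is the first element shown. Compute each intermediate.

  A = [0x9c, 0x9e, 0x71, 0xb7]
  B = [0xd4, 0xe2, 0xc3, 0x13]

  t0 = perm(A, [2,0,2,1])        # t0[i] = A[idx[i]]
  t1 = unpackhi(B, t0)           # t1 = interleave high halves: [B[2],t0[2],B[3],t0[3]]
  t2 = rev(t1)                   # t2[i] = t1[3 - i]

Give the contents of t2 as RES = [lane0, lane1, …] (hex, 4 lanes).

t0 = [0x71, 0x9c, 0x71, 0x9e]
t1 = [0xc3, 0x71, 0x13, 0x9e]
t2 = [0x9e, 0x13, 0x71, 0xc3]

RES = [0x9e, 0x13, 0x71, 0xc3]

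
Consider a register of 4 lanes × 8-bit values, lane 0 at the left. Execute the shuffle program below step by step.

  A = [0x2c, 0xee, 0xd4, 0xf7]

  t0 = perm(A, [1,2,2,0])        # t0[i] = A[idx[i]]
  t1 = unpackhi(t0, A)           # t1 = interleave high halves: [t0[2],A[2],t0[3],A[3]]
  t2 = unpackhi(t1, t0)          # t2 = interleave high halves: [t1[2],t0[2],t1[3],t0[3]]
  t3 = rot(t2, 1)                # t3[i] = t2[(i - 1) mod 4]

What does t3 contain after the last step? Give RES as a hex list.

RES = [ 0x2c  0x2c  0xd4  0xf7 ]

→ t0 |ee|d4|d4|2c|
→ t1 |d4|d4|2c|f7|
→ t2 |2c|d4|f7|2c|
→ t3 |2c|2c|d4|f7|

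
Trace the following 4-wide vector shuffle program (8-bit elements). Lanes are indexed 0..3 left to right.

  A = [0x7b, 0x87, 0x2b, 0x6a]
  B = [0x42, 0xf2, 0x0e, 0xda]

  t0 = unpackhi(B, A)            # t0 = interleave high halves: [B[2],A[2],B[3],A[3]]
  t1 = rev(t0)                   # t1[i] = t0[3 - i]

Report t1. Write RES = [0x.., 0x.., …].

t0 = [0x0e, 0x2b, 0xda, 0x6a]
t1 = [0x6a, 0xda, 0x2b, 0x0e]

RES = [ 0x6a  0xda  0x2b  0x0e ]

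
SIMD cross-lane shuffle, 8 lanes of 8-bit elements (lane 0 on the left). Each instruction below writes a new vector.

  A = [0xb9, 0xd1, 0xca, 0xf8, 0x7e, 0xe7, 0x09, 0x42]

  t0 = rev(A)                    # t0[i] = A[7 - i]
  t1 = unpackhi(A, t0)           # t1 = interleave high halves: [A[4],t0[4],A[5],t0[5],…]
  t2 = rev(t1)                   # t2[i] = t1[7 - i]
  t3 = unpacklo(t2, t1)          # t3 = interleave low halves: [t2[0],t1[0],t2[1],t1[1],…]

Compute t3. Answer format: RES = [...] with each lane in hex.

RES = [ 0xb9  0x7e  0x42  0xf8  0xd1  0xe7  0x09  0xca ]

t0 = [0x42, 0x09, 0xe7, 0x7e, 0xf8, 0xca, 0xd1, 0xb9]
t1 = [0x7e, 0xf8, 0xe7, 0xca, 0x09, 0xd1, 0x42, 0xb9]
t2 = [0xb9, 0x42, 0xd1, 0x09, 0xca, 0xe7, 0xf8, 0x7e]
t3 = [0xb9, 0x7e, 0x42, 0xf8, 0xd1, 0xe7, 0x09, 0xca]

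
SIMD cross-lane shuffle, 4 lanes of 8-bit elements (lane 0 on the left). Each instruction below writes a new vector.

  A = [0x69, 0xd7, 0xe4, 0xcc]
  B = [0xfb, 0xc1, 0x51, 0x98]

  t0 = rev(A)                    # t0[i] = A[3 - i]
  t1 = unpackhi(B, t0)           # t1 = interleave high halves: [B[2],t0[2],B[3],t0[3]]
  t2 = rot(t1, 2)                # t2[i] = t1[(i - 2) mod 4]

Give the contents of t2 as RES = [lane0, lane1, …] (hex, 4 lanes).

→ t0 |cc|e4|d7|69|
→ t1 |51|d7|98|69|
→ t2 |98|69|51|d7|

RES = [0x98, 0x69, 0x51, 0xd7]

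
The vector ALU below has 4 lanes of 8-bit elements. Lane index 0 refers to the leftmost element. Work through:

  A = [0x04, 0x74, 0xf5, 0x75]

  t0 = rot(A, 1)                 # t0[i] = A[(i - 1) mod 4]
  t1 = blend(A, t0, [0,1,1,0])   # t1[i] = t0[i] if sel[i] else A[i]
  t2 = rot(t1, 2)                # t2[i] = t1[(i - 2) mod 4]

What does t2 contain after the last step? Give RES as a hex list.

t0 = [0x75, 0x04, 0x74, 0xf5]
t1 = [0x04, 0x04, 0x74, 0x75]
t2 = [0x74, 0x75, 0x04, 0x04]

RES = [ 0x74  0x75  0x04  0x04 ]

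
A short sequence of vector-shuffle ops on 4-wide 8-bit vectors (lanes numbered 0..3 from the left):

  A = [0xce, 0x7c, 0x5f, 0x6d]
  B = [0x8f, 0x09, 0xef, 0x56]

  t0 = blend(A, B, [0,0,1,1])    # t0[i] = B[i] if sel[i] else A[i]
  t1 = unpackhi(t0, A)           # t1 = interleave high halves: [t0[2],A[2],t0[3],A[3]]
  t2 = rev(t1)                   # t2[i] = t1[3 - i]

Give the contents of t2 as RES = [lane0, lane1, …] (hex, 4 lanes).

RES = [0x6d, 0x56, 0x5f, 0xef]

t0 = [0xce, 0x7c, 0xef, 0x56]
t1 = [0xef, 0x5f, 0x56, 0x6d]
t2 = [0x6d, 0x56, 0x5f, 0xef]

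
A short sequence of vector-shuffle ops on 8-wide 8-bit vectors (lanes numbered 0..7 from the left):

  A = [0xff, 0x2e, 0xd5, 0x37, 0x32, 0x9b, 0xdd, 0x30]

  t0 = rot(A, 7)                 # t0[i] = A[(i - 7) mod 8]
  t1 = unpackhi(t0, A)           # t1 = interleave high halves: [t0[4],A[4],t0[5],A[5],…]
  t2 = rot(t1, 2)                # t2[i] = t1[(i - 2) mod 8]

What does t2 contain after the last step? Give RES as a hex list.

RES = [ 0xff  0x30  0x9b  0x32  0xdd  0x9b  0x30  0xdd ]

  t0: 2e d5 37 32 9b dd 30 ff
  t1: 9b 32 dd 9b 30 dd ff 30
  t2: ff 30 9b 32 dd 9b 30 dd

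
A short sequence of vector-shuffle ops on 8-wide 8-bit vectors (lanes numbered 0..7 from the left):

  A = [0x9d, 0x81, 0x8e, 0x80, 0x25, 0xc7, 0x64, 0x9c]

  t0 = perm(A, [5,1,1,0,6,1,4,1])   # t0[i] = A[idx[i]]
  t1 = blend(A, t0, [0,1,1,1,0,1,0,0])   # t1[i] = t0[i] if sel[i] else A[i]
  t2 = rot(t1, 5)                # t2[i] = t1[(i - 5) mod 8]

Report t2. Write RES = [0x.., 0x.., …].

RES = [ 0x9d  0x25  0x81  0x64  0x9c  0x9d  0x81  0x81 ]

  t0: c7 81 81 9d 64 81 25 81
  t1: 9d 81 81 9d 25 81 64 9c
  t2: 9d 25 81 64 9c 9d 81 81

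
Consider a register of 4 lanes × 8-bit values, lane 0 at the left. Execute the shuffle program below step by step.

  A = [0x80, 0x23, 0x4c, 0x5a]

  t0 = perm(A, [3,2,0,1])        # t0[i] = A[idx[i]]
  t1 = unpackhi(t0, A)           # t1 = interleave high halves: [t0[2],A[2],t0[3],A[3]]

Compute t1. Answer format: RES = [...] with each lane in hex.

→ t0 |5a|4c|80|23|
→ t1 |80|4c|23|5a|

RES = [0x80, 0x4c, 0x23, 0x5a]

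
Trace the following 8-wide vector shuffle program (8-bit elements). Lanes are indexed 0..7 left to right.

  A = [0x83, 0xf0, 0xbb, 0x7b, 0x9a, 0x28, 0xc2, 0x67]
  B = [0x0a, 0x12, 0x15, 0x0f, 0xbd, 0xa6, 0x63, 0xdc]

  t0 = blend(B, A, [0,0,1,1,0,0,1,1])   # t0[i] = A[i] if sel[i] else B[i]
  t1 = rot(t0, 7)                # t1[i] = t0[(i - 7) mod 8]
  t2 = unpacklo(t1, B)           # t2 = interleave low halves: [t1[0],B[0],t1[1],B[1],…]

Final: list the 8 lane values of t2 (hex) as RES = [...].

  t0: 0a 12 bb 7b bd a6 c2 67
  t1: 12 bb 7b bd a6 c2 67 0a
  t2: 12 0a bb 12 7b 15 bd 0f

RES = [0x12, 0x0a, 0xbb, 0x12, 0x7b, 0x15, 0xbd, 0x0f]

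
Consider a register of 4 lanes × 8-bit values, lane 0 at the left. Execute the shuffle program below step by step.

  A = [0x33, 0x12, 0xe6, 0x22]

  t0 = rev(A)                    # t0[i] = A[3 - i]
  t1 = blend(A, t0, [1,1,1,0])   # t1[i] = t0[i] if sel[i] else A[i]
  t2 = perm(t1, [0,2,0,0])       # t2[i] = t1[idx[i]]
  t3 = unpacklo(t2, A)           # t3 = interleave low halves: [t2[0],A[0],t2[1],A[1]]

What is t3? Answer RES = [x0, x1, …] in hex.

RES = [0x22, 0x33, 0x12, 0x12]

→ t0 |22|e6|12|33|
→ t1 |22|e6|12|22|
→ t2 |22|12|22|22|
→ t3 |22|33|12|12|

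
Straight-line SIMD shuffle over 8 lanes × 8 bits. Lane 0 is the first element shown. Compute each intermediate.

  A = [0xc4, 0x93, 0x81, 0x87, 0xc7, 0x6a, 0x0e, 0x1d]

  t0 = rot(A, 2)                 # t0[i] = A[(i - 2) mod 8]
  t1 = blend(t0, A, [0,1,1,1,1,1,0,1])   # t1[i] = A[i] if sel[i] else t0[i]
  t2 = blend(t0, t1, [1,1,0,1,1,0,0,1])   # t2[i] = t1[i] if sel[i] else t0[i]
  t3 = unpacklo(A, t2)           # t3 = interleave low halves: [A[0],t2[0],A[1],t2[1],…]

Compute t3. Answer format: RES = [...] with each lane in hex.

RES = [ 0xc4  0x0e  0x93  0x93  0x81  0xc4  0x87  0x87 ]

→ t0 |0e|1d|c4|93|81|87|c7|6a|
→ t1 |0e|93|81|87|c7|6a|c7|1d|
→ t2 |0e|93|c4|87|c7|87|c7|1d|
→ t3 |c4|0e|93|93|81|c4|87|87|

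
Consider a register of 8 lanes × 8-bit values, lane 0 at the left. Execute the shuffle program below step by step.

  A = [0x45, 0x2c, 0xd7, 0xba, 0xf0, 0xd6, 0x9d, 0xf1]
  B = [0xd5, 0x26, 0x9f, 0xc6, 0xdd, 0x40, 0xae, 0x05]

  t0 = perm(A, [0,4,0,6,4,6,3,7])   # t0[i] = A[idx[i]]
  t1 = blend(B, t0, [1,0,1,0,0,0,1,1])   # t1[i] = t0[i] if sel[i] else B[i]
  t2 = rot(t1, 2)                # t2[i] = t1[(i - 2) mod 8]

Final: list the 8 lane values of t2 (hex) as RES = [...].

  t0: 45 f0 45 9d f0 9d ba f1
  t1: 45 26 45 c6 dd 40 ba f1
  t2: ba f1 45 26 45 c6 dd 40

RES = [0xba, 0xf1, 0x45, 0x26, 0x45, 0xc6, 0xdd, 0x40]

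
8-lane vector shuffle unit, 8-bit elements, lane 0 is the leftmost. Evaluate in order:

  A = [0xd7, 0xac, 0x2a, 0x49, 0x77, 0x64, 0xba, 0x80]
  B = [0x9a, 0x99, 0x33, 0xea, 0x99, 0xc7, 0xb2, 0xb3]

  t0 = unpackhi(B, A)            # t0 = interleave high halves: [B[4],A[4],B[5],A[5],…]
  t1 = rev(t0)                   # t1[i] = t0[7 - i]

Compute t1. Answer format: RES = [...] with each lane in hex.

→ t0 |99|77|c7|64|b2|ba|b3|80|
→ t1 |80|b3|ba|b2|64|c7|77|99|

RES = [ 0x80  0xb3  0xba  0xb2  0x64  0xc7  0x77  0x99 ]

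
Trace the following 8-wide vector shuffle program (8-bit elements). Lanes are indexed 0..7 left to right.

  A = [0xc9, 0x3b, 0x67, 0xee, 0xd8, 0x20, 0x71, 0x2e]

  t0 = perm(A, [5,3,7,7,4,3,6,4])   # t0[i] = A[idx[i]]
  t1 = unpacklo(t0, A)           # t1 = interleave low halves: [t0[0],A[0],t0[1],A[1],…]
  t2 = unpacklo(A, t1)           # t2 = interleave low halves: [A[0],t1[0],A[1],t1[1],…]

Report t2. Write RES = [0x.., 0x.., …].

  t0: 20 ee 2e 2e d8 ee 71 d8
  t1: 20 c9 ee 3b 2e 67 2e ee
  t2: c9 20 3b c9 67 ee ee 3b

RES = [ 0xc9  0x20  0x3b  0xc9  0x67  0xee  0xee  0x3b ]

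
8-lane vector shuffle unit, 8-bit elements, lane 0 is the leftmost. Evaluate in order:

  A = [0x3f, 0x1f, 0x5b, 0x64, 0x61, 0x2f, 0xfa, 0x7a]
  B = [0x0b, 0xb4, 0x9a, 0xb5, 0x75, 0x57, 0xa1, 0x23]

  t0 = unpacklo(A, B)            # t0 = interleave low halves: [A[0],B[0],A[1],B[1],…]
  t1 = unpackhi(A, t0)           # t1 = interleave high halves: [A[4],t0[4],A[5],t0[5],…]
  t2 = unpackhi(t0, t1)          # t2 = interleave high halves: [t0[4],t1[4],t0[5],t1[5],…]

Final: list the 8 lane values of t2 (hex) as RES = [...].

t0 = [0x3f, 0x0b, 0x1f, 0xb4, 0x5b, 0x9a, 0x64, 0xb5]
t1 = [0x61, 0x5b, 0x2f, 0x9a, 0xfa, 0x64, 0x7a, 0xb5]
t2 = [0x5b, 0xfa, 0x9a, 0x64, 0x64, 0x7a, 0xb5, 0xb5]

RES = [ 0x5b  0xfa  0x9a  0x64  0x64  0x7a  0xb5  0xb5 ]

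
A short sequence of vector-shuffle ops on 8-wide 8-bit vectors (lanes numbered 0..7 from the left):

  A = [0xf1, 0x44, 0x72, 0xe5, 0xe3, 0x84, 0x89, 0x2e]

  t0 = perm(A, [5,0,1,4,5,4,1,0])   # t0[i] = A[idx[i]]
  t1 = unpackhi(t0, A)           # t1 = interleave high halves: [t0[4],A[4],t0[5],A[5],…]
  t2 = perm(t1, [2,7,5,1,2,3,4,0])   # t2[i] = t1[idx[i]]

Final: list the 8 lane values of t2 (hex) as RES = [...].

→ t0 |84|f1|44|e3|84|e3|44|f1|
→ t1 |84|e3|e3|84|44|89|f1|2e|
→ t2 |e3|2e|89|e3|e3|84|44|84|

RES = [ 0xe3  0x2e  0x89  0xe3  0xe3  0x84  0x44  0x84 ]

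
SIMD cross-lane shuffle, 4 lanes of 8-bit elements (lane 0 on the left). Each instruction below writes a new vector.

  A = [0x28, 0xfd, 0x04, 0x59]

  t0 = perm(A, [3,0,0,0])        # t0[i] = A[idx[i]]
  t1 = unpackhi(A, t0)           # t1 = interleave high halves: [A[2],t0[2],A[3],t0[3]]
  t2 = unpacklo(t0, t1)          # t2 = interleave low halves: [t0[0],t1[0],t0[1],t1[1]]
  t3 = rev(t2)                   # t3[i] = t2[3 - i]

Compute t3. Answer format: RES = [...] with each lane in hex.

RES = [0x28, 0x28, 0x04, 0x59]

  t0: 59 28 28 28
  t1: 04 28 59 28
  t2: 59 04 28 28
  t3: 28 28 04 59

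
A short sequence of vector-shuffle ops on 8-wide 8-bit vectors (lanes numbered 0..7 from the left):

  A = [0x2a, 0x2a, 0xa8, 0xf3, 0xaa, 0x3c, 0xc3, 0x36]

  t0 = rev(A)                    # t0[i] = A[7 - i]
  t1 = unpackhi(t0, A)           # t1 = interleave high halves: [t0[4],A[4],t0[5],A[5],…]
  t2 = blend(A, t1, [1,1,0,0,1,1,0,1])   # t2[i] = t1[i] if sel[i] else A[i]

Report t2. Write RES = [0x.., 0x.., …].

  t0: 36 c3 3c aa f3 a8 2a 2a
  t1: f3 aa a8 3c 2a c3 2a 36
  t2: f3 aa a8 f3 2a c3 c3 36

RES = [0xf3, 0xaa, 0xa8, 0xf3, 0x2a, 0xc3, 0xc3, 0x36]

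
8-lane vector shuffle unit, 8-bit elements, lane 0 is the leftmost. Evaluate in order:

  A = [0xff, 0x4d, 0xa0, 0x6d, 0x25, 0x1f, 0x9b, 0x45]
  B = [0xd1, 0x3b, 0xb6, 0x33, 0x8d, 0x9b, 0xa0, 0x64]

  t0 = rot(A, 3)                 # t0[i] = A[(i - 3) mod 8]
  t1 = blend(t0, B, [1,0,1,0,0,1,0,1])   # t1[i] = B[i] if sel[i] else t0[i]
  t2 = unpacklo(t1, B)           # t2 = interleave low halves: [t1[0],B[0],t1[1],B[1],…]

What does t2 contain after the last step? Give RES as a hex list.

RES = [ 0xd1  0xd1  0x9b  0x3b  0xb6  0xb6  0xff  0x33 ]

  t0: 1f 9b 45 ff 4d a0 6d 25
  t1: d1 9b b6 ff 4d 9b 6d 64
  t2: d1 d1 9b 3b b6 b6 ff 33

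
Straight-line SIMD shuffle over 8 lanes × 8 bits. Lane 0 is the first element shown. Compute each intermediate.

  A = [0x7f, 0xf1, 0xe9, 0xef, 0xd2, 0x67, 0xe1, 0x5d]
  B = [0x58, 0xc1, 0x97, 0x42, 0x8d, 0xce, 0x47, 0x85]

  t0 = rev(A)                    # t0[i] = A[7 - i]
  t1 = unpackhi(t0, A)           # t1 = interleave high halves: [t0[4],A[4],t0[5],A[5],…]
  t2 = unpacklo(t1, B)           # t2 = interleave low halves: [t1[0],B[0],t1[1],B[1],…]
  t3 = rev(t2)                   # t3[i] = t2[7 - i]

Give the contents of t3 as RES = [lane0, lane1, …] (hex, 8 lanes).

t0 = [0x5d, 0xe1, 0x67, 0xd2, 0xef, 0xe9, 0xf1, 0x7f]
t1 = [0xef, 0xd2, 0xe9, 0x67, 0xf1, 0xe1, 0x7f, 0x5d]
t2 = [0xef, 0x58, 0xd2, 0xc1, 0xe9, 0x97, 0x67, 0x42]
t3 = [0x42, 0x67, 0x97, 0xe9, 0xc1, 0xd2, 0x58, 0xef]

RES = [0x42, 0x67, 0x97, 0xe9, 0xc1, 0xd2, 0x58, 0xef]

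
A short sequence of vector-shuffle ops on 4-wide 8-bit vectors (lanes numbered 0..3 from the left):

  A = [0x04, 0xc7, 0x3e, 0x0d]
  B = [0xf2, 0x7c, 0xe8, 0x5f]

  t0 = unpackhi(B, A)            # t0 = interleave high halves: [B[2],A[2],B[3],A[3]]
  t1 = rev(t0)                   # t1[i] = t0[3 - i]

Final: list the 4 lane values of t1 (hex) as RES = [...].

  t0: e8 3e 5f 0d
  t1: 0d 5f 3e e8

RES = [0x0d, 0x5f, 0x3e, 0xe8]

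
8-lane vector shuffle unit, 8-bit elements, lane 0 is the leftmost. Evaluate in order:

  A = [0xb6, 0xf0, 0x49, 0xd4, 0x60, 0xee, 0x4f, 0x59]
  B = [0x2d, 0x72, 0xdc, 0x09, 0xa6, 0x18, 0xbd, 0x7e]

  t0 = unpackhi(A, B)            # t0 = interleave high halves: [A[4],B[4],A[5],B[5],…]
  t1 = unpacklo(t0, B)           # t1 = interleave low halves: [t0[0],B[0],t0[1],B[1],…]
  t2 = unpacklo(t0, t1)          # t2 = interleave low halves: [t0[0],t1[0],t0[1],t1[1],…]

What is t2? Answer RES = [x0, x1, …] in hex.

t0 = [0x60, 0xa6, 0xee, 0x18, 0x4f, 0xbd, 0x59, 0x7e]
t1 = [0x60, 0x2d, 0xa6, 0x72, 0xee, 0xdc, 0x18, 0x09]
t2 = [0x60, 0x60, 0xa6, 0x2d, 0xee, 0xa6, 0x18, 0x72]

RES = [0x60, 0x60, 0xa6, 0x2d, 0xee, 0xa6, 0x18, 0x72]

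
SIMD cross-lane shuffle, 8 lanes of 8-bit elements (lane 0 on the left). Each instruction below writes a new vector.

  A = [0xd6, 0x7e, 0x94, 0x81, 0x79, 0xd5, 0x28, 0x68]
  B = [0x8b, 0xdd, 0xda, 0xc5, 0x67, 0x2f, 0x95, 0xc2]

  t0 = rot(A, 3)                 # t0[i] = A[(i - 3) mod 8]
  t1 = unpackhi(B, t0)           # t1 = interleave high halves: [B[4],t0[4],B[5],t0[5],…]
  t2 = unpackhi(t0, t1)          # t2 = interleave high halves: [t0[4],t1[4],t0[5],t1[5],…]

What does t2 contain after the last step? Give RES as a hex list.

RES = [0x7e, 0x95, 0x94, 0x81, 0x81, 0xc2, 0x79, 0x79]

t0 = [0xd5, 0x28, 0x68, 0xd6, 0x7e, 0x94, 0x81, 0x79]
t1 = [0x67, 0x7e, 0x2f, 0x94, 0x95, 0x81, 0xc2, 0x79]
t2 = [0x7e, 0x95, 0x94, 0x81, 0x81, 0xc2, 0x79, 0x79]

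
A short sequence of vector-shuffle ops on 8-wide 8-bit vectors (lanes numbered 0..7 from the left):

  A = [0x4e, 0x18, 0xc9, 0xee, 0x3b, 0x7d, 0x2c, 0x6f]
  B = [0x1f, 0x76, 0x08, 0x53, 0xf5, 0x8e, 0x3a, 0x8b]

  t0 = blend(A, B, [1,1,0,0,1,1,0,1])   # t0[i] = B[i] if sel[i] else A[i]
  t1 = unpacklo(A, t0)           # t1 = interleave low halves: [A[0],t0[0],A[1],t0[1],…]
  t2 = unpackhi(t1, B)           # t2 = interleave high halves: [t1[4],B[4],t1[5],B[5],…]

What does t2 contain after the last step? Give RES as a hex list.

t0 = [0x1f, 0x76, 0xc9, 0xee, 0xf5, 0x8e, 0x2c, 0x8b]
t1 = [0x4e, 0x1f, 0x18, 0x76, 0xc9, 0xc9, 0xee, 0xee]
t2 = [0xc9, 0xf5, 0xc9, 0x8e, 0xee, 0x3a, 0xee, 0x8b]

RES = [ 0xc9  0xf5  0xc9  0x8e  0xee  0x3a  0xee  0x8b ]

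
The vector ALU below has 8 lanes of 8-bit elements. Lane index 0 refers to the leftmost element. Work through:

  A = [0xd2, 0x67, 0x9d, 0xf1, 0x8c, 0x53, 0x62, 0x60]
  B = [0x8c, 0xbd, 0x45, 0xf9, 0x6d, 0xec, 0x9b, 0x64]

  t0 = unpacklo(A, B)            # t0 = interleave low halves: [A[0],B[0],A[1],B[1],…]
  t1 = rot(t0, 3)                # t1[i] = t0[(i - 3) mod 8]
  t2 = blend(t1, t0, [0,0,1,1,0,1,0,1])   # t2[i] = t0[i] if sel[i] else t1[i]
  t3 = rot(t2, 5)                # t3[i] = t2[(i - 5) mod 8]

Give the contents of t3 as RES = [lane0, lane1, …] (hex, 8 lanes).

RES = [0xbd, 0x8c, 0x45, 0xbd, 0xf9, 0x45, 0xf1, 0x67]

  t0: d2 8c 67 bd 9d 45 f1 f9
  t1: 45 f1 f9 d2 8c 67 bd 9d
  t2: 45 f1 67 bd 8c 45 bd f9
  t3: bd 8c 45 bd f9 45 f1 67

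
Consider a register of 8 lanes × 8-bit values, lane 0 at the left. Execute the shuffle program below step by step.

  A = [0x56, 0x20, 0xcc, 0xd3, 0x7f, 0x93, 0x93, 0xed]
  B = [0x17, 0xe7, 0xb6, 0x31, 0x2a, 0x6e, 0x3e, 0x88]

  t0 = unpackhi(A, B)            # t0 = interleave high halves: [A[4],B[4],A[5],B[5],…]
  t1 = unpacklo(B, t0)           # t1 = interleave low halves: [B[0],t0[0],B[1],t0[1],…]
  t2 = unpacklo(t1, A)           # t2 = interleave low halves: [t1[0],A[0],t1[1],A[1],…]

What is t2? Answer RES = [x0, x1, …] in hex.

RES = [ 0x17  0x56  0x7f  0x20  0xe7  0xcc  0x2a  0xd3 ]

t0 = [0x7f, 0x2a, 0x93, 0x6e, 0x93, 0x3e, 0xed, 0x88]
t1 = [0x17, 0x7f, 0xe7, 0x2a, 0xb6, 0x93, 0x31, 0x6e]
t2 = [0x17, 0x56, 0x7f, 0x20, 0xe7, 0xcc, 0x2a, 0xd3]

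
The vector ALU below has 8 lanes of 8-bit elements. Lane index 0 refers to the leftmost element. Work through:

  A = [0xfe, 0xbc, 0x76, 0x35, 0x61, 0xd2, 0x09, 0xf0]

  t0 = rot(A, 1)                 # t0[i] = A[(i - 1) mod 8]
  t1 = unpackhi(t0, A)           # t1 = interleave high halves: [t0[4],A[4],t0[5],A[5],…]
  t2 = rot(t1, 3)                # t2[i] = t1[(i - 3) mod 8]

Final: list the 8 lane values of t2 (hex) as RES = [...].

RES = [ 0x09  0x09  0xf0  0x35  0x61  0x61  0xd2  0xd2 ]

→ t0 |f0|fe|bc|76|35|61|d2|09|
→ t1 |35|61|61|d2|d2|09|09|f0|
→ t2 |09|09|f0|35|61|61|d2|d2|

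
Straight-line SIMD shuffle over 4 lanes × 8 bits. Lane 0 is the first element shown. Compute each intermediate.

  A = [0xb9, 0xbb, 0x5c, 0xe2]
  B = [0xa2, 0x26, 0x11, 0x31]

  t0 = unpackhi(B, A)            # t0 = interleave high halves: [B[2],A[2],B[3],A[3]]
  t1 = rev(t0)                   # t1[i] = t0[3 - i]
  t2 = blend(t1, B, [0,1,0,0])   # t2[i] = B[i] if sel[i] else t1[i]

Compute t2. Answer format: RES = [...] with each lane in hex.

→ t0 |11|5c|31|e2|
→ t1 |e2|31|5c|11|
→ t2 |e2|26|5c|11|

RES = [ 0xe2  0x26  0x5c  0x11 ]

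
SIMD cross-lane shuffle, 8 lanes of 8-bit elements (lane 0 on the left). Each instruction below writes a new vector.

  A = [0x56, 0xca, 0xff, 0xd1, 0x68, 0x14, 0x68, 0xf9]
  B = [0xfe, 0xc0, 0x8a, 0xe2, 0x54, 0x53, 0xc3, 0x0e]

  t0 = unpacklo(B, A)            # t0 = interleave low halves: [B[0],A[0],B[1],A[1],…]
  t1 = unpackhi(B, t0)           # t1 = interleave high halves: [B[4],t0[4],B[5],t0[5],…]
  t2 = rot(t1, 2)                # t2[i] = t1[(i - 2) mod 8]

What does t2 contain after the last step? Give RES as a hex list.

  t0: fe 56 c0 ca 8a ff e2 d1
  t1: 54 8a 53 ff c3 e2 0e d1
  t2: 0e d1 54 8a 53 ff c3 e2

RES = [0x0e, 0xd1, 0x54, 0x8a, 0x53, 0xff, 0xc3, 0xe2]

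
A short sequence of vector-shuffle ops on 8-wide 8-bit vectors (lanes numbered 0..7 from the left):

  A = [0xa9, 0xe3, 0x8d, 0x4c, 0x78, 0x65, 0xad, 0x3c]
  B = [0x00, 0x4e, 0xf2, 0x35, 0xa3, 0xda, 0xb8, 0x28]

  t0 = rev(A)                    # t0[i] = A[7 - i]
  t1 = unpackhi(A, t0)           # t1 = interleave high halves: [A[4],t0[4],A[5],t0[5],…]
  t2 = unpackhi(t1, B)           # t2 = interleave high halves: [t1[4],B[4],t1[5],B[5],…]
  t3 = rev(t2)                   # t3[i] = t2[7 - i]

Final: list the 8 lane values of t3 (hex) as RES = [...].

RES = [0x28, 0xa9, 0xb8, 0x3c, 0xda, 0xe3, 0xa3, 0xad]

t0 = [0x3c, 0xad, 0x65, 0x78, 0x4c, 0x8d, 0xe3, 0xa9]
t1 = [0x78, 0x4c, 0x65, 0x8d, 0xad, 0xe3, 0x3c, 0xa9]
t2 = [0xad, 0xa3, 0xe3, 0xda, 0x3c, 0xb8, 0xa9, 0x28]
t3 = [0x28, 0xa9, 0xb8, 0x3c, 0xda, 0xe3, 0xa3, 0xad]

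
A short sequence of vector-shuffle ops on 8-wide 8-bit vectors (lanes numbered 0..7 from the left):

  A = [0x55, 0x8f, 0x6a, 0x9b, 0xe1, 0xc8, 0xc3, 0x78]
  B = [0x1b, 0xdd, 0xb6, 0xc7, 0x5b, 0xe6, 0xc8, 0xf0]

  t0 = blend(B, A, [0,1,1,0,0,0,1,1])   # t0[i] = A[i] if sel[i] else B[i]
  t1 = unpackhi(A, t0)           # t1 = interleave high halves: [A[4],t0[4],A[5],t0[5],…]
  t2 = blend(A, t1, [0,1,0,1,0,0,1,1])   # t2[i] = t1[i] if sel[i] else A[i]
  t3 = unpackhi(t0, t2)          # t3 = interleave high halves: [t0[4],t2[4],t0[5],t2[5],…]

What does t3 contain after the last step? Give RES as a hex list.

→ t0 |1b|8f|6a|c7|5b|e6|c3|78|
→ t1 |e1|5b|c8|e6|c3|c3|78|78|
→ t2 |55|5b|6a|e6|e1|c8|78|78|
→ t3 |5b|e1|e6|c8|c3|78|78|78|

RES = [0x5b, 0xe1, 0xe6, 0xc8, 0xc3, 0x78, 0x78, 0x78]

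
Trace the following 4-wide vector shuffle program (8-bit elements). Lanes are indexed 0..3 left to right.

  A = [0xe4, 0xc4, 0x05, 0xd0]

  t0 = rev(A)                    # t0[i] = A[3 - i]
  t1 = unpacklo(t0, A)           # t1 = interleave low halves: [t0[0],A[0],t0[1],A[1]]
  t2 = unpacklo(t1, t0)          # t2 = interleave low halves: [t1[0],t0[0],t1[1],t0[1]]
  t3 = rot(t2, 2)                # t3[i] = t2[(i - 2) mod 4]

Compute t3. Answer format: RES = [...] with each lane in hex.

RES = [0xe4, 0x05, 0xd0, 0xd0]

→ t0 |d0|05|c4|e4|
→ t1 |d0|e4|05|c4|
→ t2 |d0|d0|e4|05|
→ t3 |e4|05|d0|d0|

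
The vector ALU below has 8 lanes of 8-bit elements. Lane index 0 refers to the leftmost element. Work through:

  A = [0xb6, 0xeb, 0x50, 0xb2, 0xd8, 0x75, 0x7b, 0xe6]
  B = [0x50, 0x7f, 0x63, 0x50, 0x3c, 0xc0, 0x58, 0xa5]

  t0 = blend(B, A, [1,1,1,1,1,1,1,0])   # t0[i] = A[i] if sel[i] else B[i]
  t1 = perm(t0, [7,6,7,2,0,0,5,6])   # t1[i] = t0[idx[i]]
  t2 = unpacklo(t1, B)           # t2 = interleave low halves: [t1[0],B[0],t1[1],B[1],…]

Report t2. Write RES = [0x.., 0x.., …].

  t0: b6 eb 50 b2 d8 75 7b a5
  t1: a5 7b a5 50 b6 b6 75 7b
  t2: a5 50 7b 7f a5 63 50 50

RES = [0xa5, 0x50, 0x7b, 0x7f, 0xa5, 0x63, 0x50, 0x50]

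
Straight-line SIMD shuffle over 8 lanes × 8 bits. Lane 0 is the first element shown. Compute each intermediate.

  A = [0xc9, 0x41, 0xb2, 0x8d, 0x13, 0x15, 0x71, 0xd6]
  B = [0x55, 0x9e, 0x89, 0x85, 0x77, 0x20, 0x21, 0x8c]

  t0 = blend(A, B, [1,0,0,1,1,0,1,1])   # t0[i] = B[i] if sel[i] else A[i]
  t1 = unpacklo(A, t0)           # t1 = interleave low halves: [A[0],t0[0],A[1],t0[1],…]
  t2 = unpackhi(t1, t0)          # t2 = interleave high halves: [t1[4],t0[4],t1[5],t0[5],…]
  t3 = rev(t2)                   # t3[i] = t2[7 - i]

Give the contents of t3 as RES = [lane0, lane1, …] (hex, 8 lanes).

→ t0 |55|41|b2|85|77|15|21|8c|
→ t1 |c9|55|41|41|b2|b2|8d|85|
→ t2 |b2|77|b2|15|8d|21|85|8c|
→ t3 |8c|85|21|8d|15|b2|77|b2|

RES = [0x8c, 0x85, 0x21, 0x8d, 0x15, 0xb2, 0x77, 0xb2]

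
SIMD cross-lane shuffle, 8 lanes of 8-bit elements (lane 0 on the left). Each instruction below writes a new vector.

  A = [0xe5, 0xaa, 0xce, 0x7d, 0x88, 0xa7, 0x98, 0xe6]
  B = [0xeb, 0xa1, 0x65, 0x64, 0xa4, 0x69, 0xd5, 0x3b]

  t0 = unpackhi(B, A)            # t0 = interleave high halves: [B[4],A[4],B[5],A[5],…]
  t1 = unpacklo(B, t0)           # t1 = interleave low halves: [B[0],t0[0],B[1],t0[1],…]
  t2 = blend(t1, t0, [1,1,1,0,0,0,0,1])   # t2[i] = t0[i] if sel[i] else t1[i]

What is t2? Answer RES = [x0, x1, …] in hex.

RES = [0xa4, 0x88, 0x69, 0x88, 0x65, 0x69, 0x64, 0xe6]

t0 = [0xa4, 0x88, 0x69, 0xa7, 0xd5, 0x98, 0x3b, 0xe6]
t1 = [0xeb, 0xa4, 0xa1, 0x88, 0x65, 0x69, 0x64, 0xa7]
t2 = [0xa4, 0x88, 0x69, 0x88, 0x65, 0x69, 0x64, 0xe6]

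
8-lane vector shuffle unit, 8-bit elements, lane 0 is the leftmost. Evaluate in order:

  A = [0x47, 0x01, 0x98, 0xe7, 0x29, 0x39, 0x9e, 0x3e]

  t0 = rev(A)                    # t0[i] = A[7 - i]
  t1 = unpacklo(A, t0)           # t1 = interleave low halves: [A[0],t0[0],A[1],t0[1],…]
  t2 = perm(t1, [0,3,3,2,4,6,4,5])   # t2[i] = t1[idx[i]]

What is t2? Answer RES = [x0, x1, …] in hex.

  t0: 3e 9e 39 29 e7 98 01 47
  t1: 47 3e 01 9e 98 39 e7 29
  t2: 47 9e 9e 01 98 e7 98 39

RES = [ 0x47  0x9e  0x9e  0x01  0x98  0xe7  0x98  0x39 ]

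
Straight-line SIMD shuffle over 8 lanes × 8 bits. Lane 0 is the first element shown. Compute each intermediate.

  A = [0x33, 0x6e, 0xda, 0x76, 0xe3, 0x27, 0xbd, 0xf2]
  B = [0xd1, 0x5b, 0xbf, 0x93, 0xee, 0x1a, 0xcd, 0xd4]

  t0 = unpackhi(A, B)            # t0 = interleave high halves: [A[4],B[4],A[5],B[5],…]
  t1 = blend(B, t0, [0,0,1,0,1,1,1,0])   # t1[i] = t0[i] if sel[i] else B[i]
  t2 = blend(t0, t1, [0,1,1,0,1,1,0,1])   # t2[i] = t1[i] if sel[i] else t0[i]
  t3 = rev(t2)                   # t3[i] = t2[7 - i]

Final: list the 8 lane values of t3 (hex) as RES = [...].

RES = [0xd4, 0xf2, 0xcd, 0xbd, 0x1a, 0x27, 0x5b, 0xe3]

→ t0 |e3|ee|27|1a|bd|cd|f2|d4|
→ t1 |d1|5b|27|93|bd|cd|f2|d4|
→ t2 |e3|5b|27|1a|bd|cd|f2|d4|
→ t3 |d4|f2|cd|bd|1a|27|5b|e3|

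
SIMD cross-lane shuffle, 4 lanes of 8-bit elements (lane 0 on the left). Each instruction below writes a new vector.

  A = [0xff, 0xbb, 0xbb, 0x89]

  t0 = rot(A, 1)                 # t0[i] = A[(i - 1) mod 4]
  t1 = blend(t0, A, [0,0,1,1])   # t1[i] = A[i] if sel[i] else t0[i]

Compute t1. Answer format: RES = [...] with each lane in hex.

→ t0 |89|ff|bb|bb|
→ t1 |89|ff|bb|89|

RES = [0x89, 0xff, 0xbb, 0x89]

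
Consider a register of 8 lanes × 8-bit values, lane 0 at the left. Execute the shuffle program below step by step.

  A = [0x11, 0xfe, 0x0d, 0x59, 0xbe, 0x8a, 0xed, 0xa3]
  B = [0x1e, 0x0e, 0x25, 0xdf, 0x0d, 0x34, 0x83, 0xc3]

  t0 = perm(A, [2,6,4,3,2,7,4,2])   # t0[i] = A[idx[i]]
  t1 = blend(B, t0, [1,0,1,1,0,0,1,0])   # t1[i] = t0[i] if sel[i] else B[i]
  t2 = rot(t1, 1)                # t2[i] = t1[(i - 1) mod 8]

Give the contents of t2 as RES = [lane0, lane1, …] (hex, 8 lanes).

RES = [ 0xc3  0x0d  0x0e  0xbe  0x59  0x0d  0x34  0xbe ]

t0 = [0x0d, 0xed, 0xbe, 0x59, 0x0d, 0xa3, 0xbe, 0x0d]
t1 = [0x0d, 0x0e, 0xbe, 0x59, 0x0d, 0x34, 0xbe, 0xc3]
t2 = [0xc3, 0x0d, 0x0e, 0xbe, 0x59, 0x0d, 0x34, 0xbe]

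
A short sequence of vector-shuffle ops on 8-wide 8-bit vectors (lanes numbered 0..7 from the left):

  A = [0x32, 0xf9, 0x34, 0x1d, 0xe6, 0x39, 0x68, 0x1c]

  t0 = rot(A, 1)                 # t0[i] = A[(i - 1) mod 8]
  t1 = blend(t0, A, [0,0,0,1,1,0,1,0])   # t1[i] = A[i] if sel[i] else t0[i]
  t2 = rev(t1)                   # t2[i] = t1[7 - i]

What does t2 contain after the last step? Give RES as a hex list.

  t0: 1c 32 f9 34 1d e6 39 68
  t1: 1c 32 f9 1d e6 e6 68 68
  t2: 68 68 e6 e6 1d f9 32 1c

RES = [ 0x68  0x68  0xe6  0xe6  0x1d  0xf9  0x32  0x1c ]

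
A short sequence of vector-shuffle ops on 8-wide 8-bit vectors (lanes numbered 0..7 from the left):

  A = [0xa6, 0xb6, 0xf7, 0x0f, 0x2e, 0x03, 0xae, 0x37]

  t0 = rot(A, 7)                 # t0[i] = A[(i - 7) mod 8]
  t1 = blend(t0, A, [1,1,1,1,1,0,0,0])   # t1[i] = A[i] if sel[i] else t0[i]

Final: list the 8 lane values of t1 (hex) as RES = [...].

  t0: b6 f7 0f 2e 03 ae 37 a6
  t1: a6 b6 f7 0f 2e ae 37 a6

RES = [ 0xa6  0xb6  0xf7  0x0f  0x2e  0xae  0x37  0xa6 ]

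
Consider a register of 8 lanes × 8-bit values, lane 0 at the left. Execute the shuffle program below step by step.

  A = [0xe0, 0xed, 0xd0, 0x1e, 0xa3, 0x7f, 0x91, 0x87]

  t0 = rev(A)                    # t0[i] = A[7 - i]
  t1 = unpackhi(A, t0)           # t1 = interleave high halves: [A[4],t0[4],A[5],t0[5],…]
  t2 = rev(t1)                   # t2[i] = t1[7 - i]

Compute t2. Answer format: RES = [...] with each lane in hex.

→ t0 |87|91|7f|a3|1e|d0|ed|e0|
→ t1 |a3|1e|7f|d0|91|ed|87|e0|
→ t2 |e0|87|ed|91|d0|7f|1e|a3|

RES = [ 0xe0  0x87  0xed  0x91  0xd0  0x7f  0x1e  0xa3 ]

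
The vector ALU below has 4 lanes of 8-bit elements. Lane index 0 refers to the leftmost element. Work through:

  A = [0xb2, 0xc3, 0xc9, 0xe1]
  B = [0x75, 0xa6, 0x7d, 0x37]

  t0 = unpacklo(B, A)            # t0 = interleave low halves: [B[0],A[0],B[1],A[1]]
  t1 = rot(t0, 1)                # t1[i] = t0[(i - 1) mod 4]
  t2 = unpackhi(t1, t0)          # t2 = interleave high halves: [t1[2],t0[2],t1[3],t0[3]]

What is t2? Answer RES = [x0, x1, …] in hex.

RES = [ 0xb2  0xa6  0xa6  0xc3 ]

→ t0 |75|b2|a6|c3|
→ t1 |c3|75|b2|a6|
→ t2 |b2|a6|a6|c3|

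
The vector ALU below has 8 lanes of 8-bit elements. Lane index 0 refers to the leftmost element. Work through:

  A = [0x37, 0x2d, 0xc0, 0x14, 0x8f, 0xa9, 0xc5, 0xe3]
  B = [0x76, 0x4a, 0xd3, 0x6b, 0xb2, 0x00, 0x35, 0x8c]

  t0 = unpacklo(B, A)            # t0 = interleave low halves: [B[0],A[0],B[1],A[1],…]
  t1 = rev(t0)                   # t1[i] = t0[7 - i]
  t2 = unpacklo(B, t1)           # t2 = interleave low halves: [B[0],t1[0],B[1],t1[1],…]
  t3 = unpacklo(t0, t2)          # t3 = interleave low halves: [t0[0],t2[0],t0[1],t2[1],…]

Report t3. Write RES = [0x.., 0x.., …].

RES = [0x76, 0x76, 0x37, 0x14, 0x4a, 0x4a, 0x2d, 0x6b]

→ t0 |76|37|4a|2d|d3|c0|6b|14|
→ t1 |14|6b|c0|d3|2d|4a|37|76|
→ t2 |76|14|4a|6b|d3|c0|6b|d3|
→ t3 |76|76|37|14|4a|4a|2d|6b|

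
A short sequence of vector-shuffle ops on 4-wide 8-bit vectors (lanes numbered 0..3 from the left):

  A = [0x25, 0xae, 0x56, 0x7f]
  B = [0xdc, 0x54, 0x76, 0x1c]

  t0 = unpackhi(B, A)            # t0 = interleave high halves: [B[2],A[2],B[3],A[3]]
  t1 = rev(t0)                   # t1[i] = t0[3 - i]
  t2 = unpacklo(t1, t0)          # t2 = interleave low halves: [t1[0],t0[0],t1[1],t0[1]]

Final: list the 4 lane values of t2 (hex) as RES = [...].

RES = [0x7f, 0x76, 0x1c, 0x56]

  t0: 76 56 1c 7f
  t1: 7f 1c 56 76
  t2: 7f 76 1c 56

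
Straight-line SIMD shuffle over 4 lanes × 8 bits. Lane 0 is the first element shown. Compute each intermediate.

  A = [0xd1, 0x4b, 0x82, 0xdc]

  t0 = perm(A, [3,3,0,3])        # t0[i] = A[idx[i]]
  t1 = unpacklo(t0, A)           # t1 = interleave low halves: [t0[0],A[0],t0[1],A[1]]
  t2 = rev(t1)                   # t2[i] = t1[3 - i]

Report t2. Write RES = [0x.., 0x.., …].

  t0: dc dc d1 dc
  t1: dc d1 dc 4b
  t2: 4b dc d1 dc

RES = [0x4b, 0xdc, 0xd1, 0xdc]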